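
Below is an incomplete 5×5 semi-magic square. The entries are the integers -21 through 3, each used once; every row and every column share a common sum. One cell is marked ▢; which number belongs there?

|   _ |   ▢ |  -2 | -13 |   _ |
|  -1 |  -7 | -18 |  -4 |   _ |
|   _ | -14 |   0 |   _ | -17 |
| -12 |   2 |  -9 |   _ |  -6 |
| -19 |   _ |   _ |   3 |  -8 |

-21

The entries are -21 through 3, which sum to -225, so each line sums to -225/5 = -45.
Row 2: -1 + (-7) + (-18) + (-4) + ? = -45, so (2,5) = -15.
From row 4, -45 − (-12 + 2 + (-9) + (-6)) gives (4,4) = -20.
Column 3 needs -45; the known cells sum to -29, so (5,3) = -16.
Column 4 needs -45; the known cells sum to -34, so (3,4) = -11.
Column 5 needs -45; the known cells sum to -46, so (1,5) = 1.
Row 3: -14 + 0 + (-11) + (-17) + ? = -45, so (3,1) = -3.
Using row 5: -19 + (-16) + 3 + (-8) + ? → (5,2) = -45 − (-40) = -5.
From column 1, -45 − (-1 + (-3) + (-12) + (-19)) gives (1,1) = -10.
From column 2, -45 − (-7 + (-14) + 2 + (-5)) gives (1,2) = -21.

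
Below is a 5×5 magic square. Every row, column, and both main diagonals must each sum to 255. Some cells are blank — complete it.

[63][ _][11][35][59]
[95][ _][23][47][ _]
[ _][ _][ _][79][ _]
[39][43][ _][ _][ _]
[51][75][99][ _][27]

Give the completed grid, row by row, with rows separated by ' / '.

Row 1 must total 255; the given cells sum to 168, so (1,2) = 87.
Using row 5: 51 + 75 + 99 + 27 + ? → (5,4) = 255 − 252 = 3.
From column 1, 255 − (63 + 95 + 39 + 51) gives (3,1) = 7.
Using column 4: 35 + 47 + 79 + 3 + ? → (4,4) = 255 − 164 = 91.
Anti-diagonal must total 255; the given cells sum to 200, so (3,3) = 55.
The remaining cell in column 3 is (4,3) = 255 − 188 = 67.
Main diagonal needs 255; the known cells sum to 236, so (2,2) = 19.
Using row 2: 95 + 19 + 23 + 47 + ? → (2,5) = 255 − 184 = 71.
Row 4: 39 + 43 + 67 + 91 + ? = 255, so (4,5) = 15.
Using column 2: 87 + 19 + 43 + 75 + ? → (3,2) = 255 − 224 = 31.
Column 5 must total 255; the given cells sum to 172, so (3,5) = 83.

63 87 11 35 59 / 95 19 23 47 71 / 7 31 55 79 83 / 39 43 67 91 15 / 51 75 99 3 27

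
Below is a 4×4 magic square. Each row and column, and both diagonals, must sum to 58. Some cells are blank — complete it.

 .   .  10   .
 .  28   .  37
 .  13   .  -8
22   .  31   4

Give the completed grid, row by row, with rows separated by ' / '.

7 16 10 25 / -5 28 -2 37 / 34 13 19 -8 / 22 1 31 4

From row 4, 58 − (22 + 31 + 4) gives (4,2) = 1.
The remaining cell in column 2 is (1,2) = 58 − 42 = 16.
Column 4 needs 58; the known cells sum to 33, so (1,4) = 25.
Anti-diagonal needs 58; the known cells sum to 60, so (2,3) = -2.
The remaining cell in row 1 is (1,1) = 58 − 51 = 7.
The remaining cell in row 2 is (2,1) = 58 − 63 = -5.
Column 1 needs 58; the known cells sum to 24, so (3,1) = 34.
The remaining cell in column 3 is (3,3) = 58 − 39 = 19.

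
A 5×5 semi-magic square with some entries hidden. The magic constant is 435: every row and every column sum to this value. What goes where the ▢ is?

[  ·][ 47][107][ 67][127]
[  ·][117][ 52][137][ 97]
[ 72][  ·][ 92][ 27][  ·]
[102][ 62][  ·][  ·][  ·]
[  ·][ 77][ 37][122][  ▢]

57

Row 1: 47 + 107 + 67 + 127 + ? = 435, so (1,1) = 87.
Row 2 needs 435; the known cells sum to 403, so (2,1) = 32.
Column 1 must total 435; the given cells sum to 293, so (5,1) = 142.
Using column 2: 47 + 117 + 62 + 77 + ? → (3,2) = 435 − 303 = 132.
The remaining cell in column 3 is (4,3) = 435 − 288 = 147.
Column 4: 67 + 137 + 27 + 122 + ? = 435, so (4,4) = 82.
Row 3: 72 + 132 + 92 + 27 + ? = 435, so (3,5) = 112.
Row 4 needs 435; the known cells sum to 393, so (4,5) = 42.
Row 5: 142 + 77 + 37 + 122 + ? = 435, so (5,5) = 57.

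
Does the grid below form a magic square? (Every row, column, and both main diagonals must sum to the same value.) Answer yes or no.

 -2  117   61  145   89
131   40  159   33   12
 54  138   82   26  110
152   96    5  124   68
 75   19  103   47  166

Row 1: -2 + 117 + 61 + 145 + 89 = 410.
Row 2: 131 + 40 + 159 + 33 + 12 = 375.
Row 3: 54 + 138 + 82 + 26 + 110 = 410.
Row 4: 152 + 96 + 5 + 124 + 68 = 445.
Row 5: 75 + 19 + 103 + 47 + 166 = 410.
Column 1: -2 + 131 + 54 + 152 + 75 = 410.
Column 2: 117 + 40 + 138 + 96 + 19 = 410.
Column 3: 61 + 159 + 82 + 5 + 103 = 410.
Column 4: 145 + 33 + 26 + 124 + 47 = 375.
Column 5: 89 + 12 + 110 + 68 + 166 = 445.
Main diagonal: -2 + 40 + 82 + 124 + 166 = 410.
Anti-diagonal: 89 + 33 + 82 + 96 + 75 = 375.

No — row 3 sums to 410 but column 5 sums to 445.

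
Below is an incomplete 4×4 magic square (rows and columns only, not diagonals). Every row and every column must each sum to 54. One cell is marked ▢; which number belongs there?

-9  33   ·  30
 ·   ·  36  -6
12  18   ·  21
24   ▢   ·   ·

From row 1, 54 − (-9 + 33 + 30) gives (1,3) = 0.
Row 3 must total 54; the given cells sum to 51, so (3,3) = 3.
Column 1 must total 54; the given cells sum to 27, so (2,1) = 27.
The remaining cell in column 3 is (4,3) = 54 − 39 = 15.
Column 4 needs 54; the known cells sum to 45, so (4,4) = 9.
Row 2 needs 54; the known cells sum to 57, so (2,2) = -3.
Row 4: 24 + 15 + 9 + ? = 54, so (4,2) = 6.

6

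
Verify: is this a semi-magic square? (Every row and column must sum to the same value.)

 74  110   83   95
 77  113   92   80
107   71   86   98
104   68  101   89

Row 1: 74 + 110 + 83 + 95 = 362.
Row 2: 77 + 113 + 92 + 80 = 362.
Row 3: 107 + 71 + 86 + 98 = 362.
Row 4: 104 + 68 + 101 + 89 = 362.
Column 1: 74 + 77 + 107 + 104 = 362.
Column 2: 110 + 113 + 71 + 68 = 362.
Column 3: 83 + 92 + 86 + 101 = 362.
Column 4: 95 + 80 + 98 + 89 = 362.
All lines sum to 362.

Yes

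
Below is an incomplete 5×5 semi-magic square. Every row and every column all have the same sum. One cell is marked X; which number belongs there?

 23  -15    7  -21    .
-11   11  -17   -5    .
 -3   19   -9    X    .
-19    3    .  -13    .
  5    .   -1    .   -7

13

Column 1 is complete and sums to -5; that is the magic constant.
Row 1 must total -5; the given cells sum to -6, so (1,5) = 1.
Row 2: -11 + 11 + (-17) + (-5) + ? = -5, so (2,5) = 17.
Column 2: -15 + 11 + 19 + 3 + ? = -5, so (5,2) = -23.
The remaining cell in column 3 is (4,3) = -5 − (-20) = 15.
Row 4 must total -5; the given cells sum to -14, so (4,5) = 9.
From row 5, -5 − (5 + (-23) + (-1) + (-7)) gives (5,4) = 21.
Column 4: -21 + (-5) + (-13) + 21 + ? = -5, so (3,4) = 13.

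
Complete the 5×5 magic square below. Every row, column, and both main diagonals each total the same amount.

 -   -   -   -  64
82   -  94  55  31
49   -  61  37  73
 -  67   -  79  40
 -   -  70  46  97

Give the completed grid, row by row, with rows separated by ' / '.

Column 5 is already complete: 64 + 31 + 73 + 40 + 97 = 305, so that is the magic constant.
The remaining cell in row 2 is (2,2) = 305 − 262 = 43.
Row 3 needs 305; the known cells sum to 220, so (3,2) = 85.
Using column 4: 55 + 37 + 79 + 46 + ? → (1,4) = 305 − 217 = 88.
Main diagonal must total 305; the given cells sum to 280, so (1,1) = 25.
Using anti-diagonal: 64 + 55 + 61 + 67 + ? → (5,1) = 305 − 247 = 58.
Row 5 must total 305; the given cells sum to 271, so (5,2) = 34.
The remaining cell in column 1 is (4,1) = 305 − 214 = 91.
Column 2: 43 + 85 + 67 + 34 + ? = 305, so (1,2) = 76.
Row 1: 25 + 76 + 88 + 64 + ? = 305, so (1,3) = 52.
The remaining cell in row 4 is (4,3) = 305 − 277 = 28.

25 76 52 88 64 / 82 43 94 55 31 / 49 85 61 37 73 / 91 67 28 79 40 / 58 34 70 46 97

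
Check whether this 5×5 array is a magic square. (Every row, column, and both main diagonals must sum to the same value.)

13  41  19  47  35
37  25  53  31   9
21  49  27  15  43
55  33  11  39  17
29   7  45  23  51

Yes

Row 1: 13 + 41 + 19 + 47 + 35 = 155.
Row 2: 37 + 25 + 53 + 31 + 9 = 155.
Row 3: 21 + 49 + 27 + 15 + 43 = 155.
Row 4: 55 + 33 + 11 + 39 + 17 = 155.
Row 5: 29 + 7 + 45 + 23 + 51 = 155.
Column 1: 13 + 37 + 21 + 55 + 29 = 155.
Column 2: 41 + 25 + 49 + 33 + 7 = 155.
Column 3: 19 + 53 + 27 + 11 + 45 = 155.
Column 4: 47 + 31 + 15 + 39 + 23 = 155.
Column 5: 35 + 9 + 43 + 17 + 51 = 155.
Main diagonal: 13 + 25 + 27 + 39 + 51 = 155.
Anti-diagonal: 35 + 31 + 27 + 33 + 29 = 155.
All lines sum to 155.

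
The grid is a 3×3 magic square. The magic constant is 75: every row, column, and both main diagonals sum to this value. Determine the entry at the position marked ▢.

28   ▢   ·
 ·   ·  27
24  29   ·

The remaining cell in row 3 is (3,3) = 75 − 53 = 22.
Column 1 needs 75; the known cells sum to 52, so (2,1) = 23.
Column 3: 27 + 22 + ? = 75, so (1,3) = 26.
The remaining cell in main diagonal is (2,2) = 75 − 50 = 25.
From row 1, 75 − (28 + 26) gives (1,2) = 21.

21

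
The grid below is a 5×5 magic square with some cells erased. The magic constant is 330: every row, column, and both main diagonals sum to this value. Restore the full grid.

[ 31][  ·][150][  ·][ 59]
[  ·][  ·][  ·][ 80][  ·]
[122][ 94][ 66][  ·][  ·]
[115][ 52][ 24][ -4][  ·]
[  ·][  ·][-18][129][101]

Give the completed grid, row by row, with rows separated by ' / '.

The remaining cell in row 4 is (4,5) = 330 − 187 = 143.
The remaining cell in column 3 is (2,3) = 330 − 222 = 108.
Main diagonal: 31 + 66 + (-4) + 101 + ? = 330, so (2,2) = 136.
Anti-diagonal must total 330; the given cells sum to 257, so (5,1) = 73.
From row 5, 330 − (73 + (-18) + 129 + 101) gives (5,2) = 45.
Column 1 needs 330; the known cells sum to 341, so (2,1) = -11.
Column 2 needs 330; the known cells sum to 327, so (1,2) = 3.
Row 1 must total 330; the given cells sum to 243, so (1,4) = 87.
The remaining cell in row 2 is (2,5) = 330 − 313 = 17.
Column 4: 87 + 80 + (-4) + 129 + ? = 330, so (3,4) = 38.
From column 5, 330 − (59 + 17 + 143 + 101) gives (3,5) = 10.

31 3 150 87 59 / -11 136 108 80 17 / 122 94 66 38 10 / 115 52 24 -4 143 / 73 45 -18 129 101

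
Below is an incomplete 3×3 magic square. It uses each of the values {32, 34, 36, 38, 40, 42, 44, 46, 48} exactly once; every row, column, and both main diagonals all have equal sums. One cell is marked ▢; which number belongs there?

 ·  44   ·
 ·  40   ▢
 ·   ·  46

The 9 entries sum to 360, so each line sums to 360/3 = 120.
Using column 2: 44 + 40 + ? → (3,2) = 120 − 84 = 36.
Main diagonal: 40 + 46 + ? = 120, so (1,1) = 34.
Row 1 needs 120; the known cells sum to 78, so (1,3) = 42.
The remaining cell in row 3 is (3,1) = 120 − 82 = 38.
Column 1 needs 120; the known cells sum to 72, so (2,1) = 48.
From column 3, 120 − (42 + 46) gives (2,3) = 32.

32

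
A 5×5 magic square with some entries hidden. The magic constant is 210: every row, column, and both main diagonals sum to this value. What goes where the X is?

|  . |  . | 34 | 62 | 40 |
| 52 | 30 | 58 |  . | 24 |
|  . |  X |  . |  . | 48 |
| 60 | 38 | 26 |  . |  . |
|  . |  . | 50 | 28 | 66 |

The remaining cell in row 2 is (2,4) = 210 − 164 = 46.
Column 3: 34 + 58 + 26 + 50 + ? = 210, so (3,3) = 42.
The remaining cell in column 5 is (4,5) = 210 − 178 = 32.
The remaining cell in anti-diagonal is (5,1) = 210 − 166 = 44.
From row 4, 210 − (60 + 38 + 26 + 32) gives (4,4) = 54.
Using row 5: 44 + 50 + 28 + 66 + ? → (5,2) = 210 − 188 = 22.
Column 4: 62 + 46 + 54 + 28 + ? = 210, so (3,4) = 20.
Main diagonal must total 210; the given cells sum to 192, so (1,1) = 18.
The remaining cell in row 1 is (1,2) = 210 − 154 = 56.
The remaining cell in column 1 is (3,1) = 210 − 174 = 36.
From column 2, 210 − (56 + 30 + 38 + 22) gives (3,2) = 64.

64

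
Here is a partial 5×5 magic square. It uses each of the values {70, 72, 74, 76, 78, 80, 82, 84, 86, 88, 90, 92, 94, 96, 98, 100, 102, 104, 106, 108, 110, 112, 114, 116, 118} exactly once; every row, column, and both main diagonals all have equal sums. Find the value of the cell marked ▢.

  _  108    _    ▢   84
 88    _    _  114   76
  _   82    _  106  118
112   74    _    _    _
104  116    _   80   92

72

The 25 entries sum to 2350, so each line sums to 2350/5 = 470.
Row 5: 104 + 116 + 80 + 92 + ? = 470, so (5,3) = 78.
Column 2 must total 470; the given cells sum to 380, so (2,2) = 90.
Using column 5: 84 + 76 + 118 + 92 + ? → (4,5) = 470 − 370 = 100.
From anti-diagonal, 470 − (84 + 114 + 74 + 104) gives (3,3) = 94.
The remaining cell in row 2 is (2,3) = 470 − 368 = 102.
Using row 3: 82 + 94 + 106 + 118 + ? → (3,1) = 470 − 400 = 70.
The remaining cell in column 1 is (1,1) = 470 − 374 = 96.
Using main diagonal: 96 + 90 + 94 + 92 + ? → (4,4) = 470 − 372 = 98.
From row 4, 470 − (112 + 74 + 98 + 100) gives (4,3) = 86.
From column 3, 470 − (102 + 94 + 86 + 78) gives (1,3) = 110.
Column 4 needs 470; the known cells sum to 398, so (1,4) = 72.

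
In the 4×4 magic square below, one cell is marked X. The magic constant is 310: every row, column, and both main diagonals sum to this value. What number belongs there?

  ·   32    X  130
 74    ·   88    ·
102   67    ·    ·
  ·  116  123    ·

Column 2: 32 + 67 + 116 + ? = 310, so (2,2) = 95.
The remaining cell in anti-diagonal is (4,1) = 310 − 285 = 25.
Row 2 needs 310; the known cells sum to 257, so (2,4) = 53.
Row 4 needs 310; the known cells sum to 264, so (4,4) = 46.
Using column 1: 74 + 102 + 25 + ? → (1,1) = 310 − 201 = 109.
Using column 4: 130 + 53 + 46 + ? → (3,4) = 310 − 229 = 81.
The remaining cell in main diagonal is (3,3) = 310 − 250 = 60.
The remaining cell in row 1 is (1,3) = 310 − 271 = 39.

39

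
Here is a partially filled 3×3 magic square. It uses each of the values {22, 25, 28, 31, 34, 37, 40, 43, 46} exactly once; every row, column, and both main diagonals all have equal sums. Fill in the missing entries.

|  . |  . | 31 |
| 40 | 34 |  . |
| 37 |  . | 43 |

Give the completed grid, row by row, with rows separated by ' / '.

The 9 entries sum to 306, so each line sums to 306/3 = 102.
Row 2 needs 102; the known cells sum to 74, so (2,3) = 28.
Row 3: 37 + 43 + ? = 102, so (3,2) = 22.
Column 1: 40 + 37 + ? = 102, so (1,1) = 25.
Column 2 needs 102; the known cells sum to 56, so (1,2) = 46.

25 46 31 / 40 34 28 / 37 22 43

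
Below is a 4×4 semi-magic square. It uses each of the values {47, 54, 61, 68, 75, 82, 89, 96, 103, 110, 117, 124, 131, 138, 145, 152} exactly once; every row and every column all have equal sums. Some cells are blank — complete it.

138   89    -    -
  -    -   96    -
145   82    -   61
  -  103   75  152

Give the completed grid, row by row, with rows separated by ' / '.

The 16 entries sum to 1592, so each line sums to 1592/4 = 398.
Using row 3: 145 + 82 + 61 + ? → (3,3) = 398 − 288 = 110.
The remaining cell in row 4 is (4,1) = 398 − 330 = 68.
Using column 1: 138 + 145 + 68 + ? → (2,1) = 398 − 351 = 47.
Column 2 needs 398; the known cells sum to 274, so (2,2) = 124.
Column 3: 96 + 110 + 75 + ? = 398, so (1,3) = 117.
Row 1: 138 + 89 + 117 + ? = 398, so (1,4) = 54.
The remaining cell in row 2 is (2,4) = 398 − 267 = 131.

138 89 117 54 / 47 124 96 131 / 145 82 110 61 / 68 103 75 152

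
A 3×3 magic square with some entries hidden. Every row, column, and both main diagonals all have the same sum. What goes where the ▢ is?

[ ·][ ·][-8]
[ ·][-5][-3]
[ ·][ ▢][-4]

-9

Column 3 is complete and sums to -15; that is the magic constant.
From row 2, -15 − (-5 + (-3)) gives (2,1) = -7.
The remaining cell in main diagonal is (1,1) = -15 − (-9) = -6.
Anti-diagonal: -8 + (-5) + ? = -15, so (3,1) = -2.
The remaining cell in row 1 is (1,2) = -15 − (-14) = -1.
Row 3: -2 + (-4) + ? = -15, so (3,2) = -9.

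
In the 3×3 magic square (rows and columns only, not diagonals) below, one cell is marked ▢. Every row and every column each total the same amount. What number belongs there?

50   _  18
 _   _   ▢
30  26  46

38

Row 3 is complete and sums to 102; that is the magic constant.
The remaining cell in row 1 is (1,2) = 102 − 68 = 34.
Column 1: 50 + 30 + ? = 102, so (2,1) = 22.
Column 2 needs 102; the known cells sum to 60, so (2,2) = 42.
From column 3, 102 − (18 + 46) gives (2,3) = 38.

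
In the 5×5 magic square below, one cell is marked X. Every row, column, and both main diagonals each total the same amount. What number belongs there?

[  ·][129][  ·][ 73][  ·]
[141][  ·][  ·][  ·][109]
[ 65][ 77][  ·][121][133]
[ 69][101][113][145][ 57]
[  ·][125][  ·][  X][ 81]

Row 4 is complete and sums to 485; that is the magic constant.
Using row 3: 65 + 77 + 121 + 133 + ? → (3,3) = 485 − 396 = 89.
Column 2 needs 485; the known cells sum to 432, so (2,2) = 53.
The remaining cell in column 5 is (1,5) = 485 − 380 = 105.
From main diagonal, 485 − (53 + 89 + 145 + 81) gives (1,1) = 117.
Using row 1: 117 + 129 + 73 + 105 + ? → (1,3) = 485 − 424 = 61.
Column 1 must total 485; the given cells sum to 392, so (5,1) = 93.
Using anti-diagonal: 105 + 89 + 101 + 93 + ? → (2,4) = 485 − 388 = 97.
From row 2, 485 − (141 + 53 + 97 + 109) gives (2,3) = 85.
Column 3 must total 485; the given cells sum to 348, so (5,3) = 137.
Column 4 must total 485; the given cells sum to 436, so (5,4) = 49.

49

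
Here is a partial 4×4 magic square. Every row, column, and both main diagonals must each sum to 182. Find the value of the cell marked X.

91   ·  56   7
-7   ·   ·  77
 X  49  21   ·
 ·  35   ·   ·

14

Row 1: 91 + 56 + 7 + ? = 182, so (1,2) = 28.
Column 2: 28 + 49 + 35 + ? = 182, so (2,2) = 70.
Main diagonal must total 182; the given cells sum to 182, so (4,4) = 0.
Row 2 needs 182; the known cells sum to 140, so (2,3) = 42.
The remaining cell in column 3 is (4,3) = 182 − 119 = 63.
From column 4, 182 − (7 + 77 + 0) gives (3,4) = 98.
Anti-diagonal needs 182; the known cells sum to 98, so (4,1) = 84.
Row 3 must total 182; the given cells sum to 168, so (3,1) = 14.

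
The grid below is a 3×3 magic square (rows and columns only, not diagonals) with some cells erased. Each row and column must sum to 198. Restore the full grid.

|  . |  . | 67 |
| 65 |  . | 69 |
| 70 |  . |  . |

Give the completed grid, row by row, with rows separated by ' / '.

63 68 67 / 65 64 69 / 70 66 62

Row 2 needs 198; the known cells sum to 134, so (2,2) = 64.
The remaining cell in column 1 is (1,1) = 198 − 135 = 63.
Column 3: 67 + 69 + ? = 198, so (3,3) = 62.
Row 1 needs 198; the known cells sum to 130, so (1,2) = 68.
Row 3: 70 + 62 + ? = 198, so (3,2) = 66.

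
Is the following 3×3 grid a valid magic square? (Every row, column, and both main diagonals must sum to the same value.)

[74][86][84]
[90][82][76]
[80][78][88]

Row 1: 74 + 86 + 84 = 244.
Row 2: 90 + 82 + 76 = 248.
Row 3: 80 + 78 + 88 = 246.
Column 1: 74 + 90 + 80 = 244.
Column 2: 86 + 82 + 78 = 246.
Column 3: 84 + 76 + 88 = 248.
Main diagonal: 74 + 82 + 88 = 244.
Anti-diagonal: 84 + 82 + 80 = 246.

No — row 2 sums to 248 but row 1 sums to 244.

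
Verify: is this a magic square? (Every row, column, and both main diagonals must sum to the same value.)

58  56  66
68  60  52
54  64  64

No — row 1 sums to 180 but row 3 sums to 182.

Row 1: 58 + 56 + 66 = 180.
Row 2: 68 + 60 + 52 = 180.
Row 3: 54 + 64 + 64 = 182.
Column 1: 58 + 68 + 54 = 180.
Column 2: 56 + 60 + 64 = 180.
Column 3: 66 + 52 + 64 = 182.
Main diagonal: 58 + 60 + 64 = 182.
Anti-diagonal: 66 + 60 + 54 = 180.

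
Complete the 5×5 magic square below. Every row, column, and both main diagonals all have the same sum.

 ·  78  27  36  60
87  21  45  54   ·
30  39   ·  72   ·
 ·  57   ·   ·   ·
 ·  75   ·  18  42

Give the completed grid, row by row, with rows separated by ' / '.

Column 2 is already complete: 78 + 21 + 39 + 57 + 75 = 270, so that is the magic constant.
Row 1 needs 270; the known cells sum to 201, so (1,1) = 69.
Row 2 must total 270; the given cells sum to 207, so (2,5) = 63.
Column 4 needs 270; the known cells sum to 180, so (4,4) = 90.
Using main diagonal: 69 + 21 + 90 + 42 + ? → (3,3) = 270 − 222 = 48.
Anti-diagonal needs 270; the known cells sum to 219, so (5,1) = 51.
Using row 3: 30 + 39 + 48 + 72 + ? → (3,5) = 270 − 189 = 81.
From row 5, 270 − (51 + 75 + 18 + 42) gives (5,3) = 84.
The remaining cell in column 1 is (4,1) = 270 − 237 = 33.
Column 3 must total 270; the given cells sum to 204, so (4,3) = 66.
Using column 5: 60 + 63 + 81 + 42 + ? → (4,5) = 270 − 246 = 24.

69 78 27 36 60 / 87 21 45 54 63 / 30 39 48 72 81 / 33 57 66 90 24 / 51 75 84 18 42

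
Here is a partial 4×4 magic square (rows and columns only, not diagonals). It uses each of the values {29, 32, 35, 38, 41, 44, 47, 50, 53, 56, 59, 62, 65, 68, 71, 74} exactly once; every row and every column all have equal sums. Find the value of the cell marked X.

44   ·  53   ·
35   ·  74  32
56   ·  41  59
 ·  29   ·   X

68

The 16 entries sum to 824, so each line sums to 824/4 = 206.
From row 2, 206 − (35 + 74 + 32) gives (2,2) = 65.
Row 3: 56 + 41 + 59 + ? = 206, so (3,2) = 50.
Column 1 needs 206; the known cells sum to 135, so (4,1) = 71.
From column 2, 206 − (65 + 50 + 29) gives (1,2) = 62.
Using column 3: 53 + 74 + 41 + ? → (4,3) = 206 − 168 = 38.
From row 1, 206 − (44 + 62 + 53) gives (1,4) = 47.
Row 4 needs 206; the known cells sum to 138, so (4,4) = 68.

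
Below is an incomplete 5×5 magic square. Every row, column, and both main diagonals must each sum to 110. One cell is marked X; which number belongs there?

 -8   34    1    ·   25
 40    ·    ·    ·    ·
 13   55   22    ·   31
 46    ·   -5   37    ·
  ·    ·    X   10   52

43

Row 1 must total 110; the given cells sum to 52, so (1,4) = 58.
Using row 3: 13 + 55 + 22 + 31 + ? → (3,4) = 110 − 121 = -11.
Column 1: -8 + 40 + 13 + 46 + ? = 110, so (5,1) = 19.
Column 4 must total 110; the given cells sum to 94, so (2,4) = 16.
Using main diagonal: -8 + 22 + 37 + 52 + ? → (2,2) = 110 − 103 = 7.
Anti-diagonal must total 110; the given cells sum to 82, so (4,2) = 28.
Row 4: 46 + 28 + (-5) + 37 + ? = 110, so (4,5) = 4.
The remaining cell in column 2 is (5,2) = 110 − 124 = -14.
Column 5 needs 110; the known cells sum to 112, so (2,5) = -2.
Using row 2: 40 + 7 + 16 + (-2) + ? → (2,3) = 110 − 61 = 49.
Row 5: 19 + (-14) + 10 + 52 + ? = 110, so (5,3) = 43.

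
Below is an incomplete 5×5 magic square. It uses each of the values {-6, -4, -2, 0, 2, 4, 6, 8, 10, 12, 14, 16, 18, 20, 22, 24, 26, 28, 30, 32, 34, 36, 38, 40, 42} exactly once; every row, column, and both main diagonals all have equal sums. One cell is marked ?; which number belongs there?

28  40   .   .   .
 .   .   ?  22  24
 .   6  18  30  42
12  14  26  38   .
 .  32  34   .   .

10

The 25 entries sum to 450, so each line sums to 450/5 = 90.
Row 3: 6 + 18 + 30 + 42 + ? = 90, so (3,1) = -6.
Row 4 needs 90; the known cells sum to 90, so (4,5) = 0.
The remaining cell in column 2 is (2,2) = 90 − 92 = -2.
From main diagonal, 90 − (28 + (-2) + 18 + 38) gives (5,5) = 8.
The remaining cell in column 5 is (1,5) = 90 − 74 = 16.
Anti-diagonal: 16 + 22 + 18 + 14 + ? = 90, so (5,1) = 20.
Row 5 needs 90; the known cells sum to 94, so (5,4) = -4.
The remaining cell in column 1 is (2,1) = 90 − 54 = 36.
Using column 4: 22 + 30 + 38 + (-4) + ? → (1,4) = 90 − 86 = 4.
The remaining cell in row 1 is (1,3) = 90 − 88 = 2.
The remaining cell in row 2 is (2,3) = 90 − 80 = 10.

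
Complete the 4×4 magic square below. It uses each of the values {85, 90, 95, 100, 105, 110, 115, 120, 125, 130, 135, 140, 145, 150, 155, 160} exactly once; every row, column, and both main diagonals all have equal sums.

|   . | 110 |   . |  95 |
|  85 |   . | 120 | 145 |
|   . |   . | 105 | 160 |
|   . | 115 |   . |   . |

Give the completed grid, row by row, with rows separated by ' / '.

The 16 entries sum to 1960, so each line sums to 1960/4 = 490.
Row 2 needs 490; the known cells sum to 350, so (2,2) = 140.
The remaining cell in column 2 is (3,2) = 490 − 365 = 125.
From column 4, 490 − (95 + 145 + 160) gives (4,4) = 90.
Main diagonal must total 490; the given cells sum to 335, so (1,1) = 155.
Using anti-diagonal: 95 + 120 + 125 + ? → (4,1) = 490 − 340 = 150.
Row 1: 155 + 110 + 95 + ? = 490, so (1,3) = 130.
Using row 3: 125 + 105 + 160 + ? → (3,1) = 490 − 390 = 100.
The remaining cell in row 4 is (4,3) = 490 − 355 = 135.

155 110 130 95 / 85 140 120 145 / 100 125 105 160 / 150 115 135 90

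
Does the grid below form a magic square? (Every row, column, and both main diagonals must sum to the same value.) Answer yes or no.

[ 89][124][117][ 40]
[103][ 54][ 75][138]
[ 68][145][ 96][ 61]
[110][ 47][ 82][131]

Row 1: 89 + 124 + 117 + 40 = 370.
Row 2: 103 + 54 + 75 + 138 = 370.
Row 3: 68 + 145 + 96 + 61 = 370.
Row 4: 110 + 47 + 82 + 131 = 370.
Column 1: 89 + 103 + 68 + 110 = 370.
Column 2: 124 + 54 + 145 + 47 = 370.
Column 3: 117 + 75 + 96 + 82 = 370.
Column 4: 40 + 138 + 61 + 131 = 370.
Main diagonal: 89 + 54 + 96 + 131 = 370.
Anti-diagonal: 40 + 75 + 145 + 110 = 370.
All lines sum to 370.

Yes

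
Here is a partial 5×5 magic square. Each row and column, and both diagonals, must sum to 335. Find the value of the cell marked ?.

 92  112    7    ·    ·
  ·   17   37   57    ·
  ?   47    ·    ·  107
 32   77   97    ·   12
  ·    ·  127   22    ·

27

The remaining cell in row 4 is (4,4) = 335 − 218 = 117.
Column 2 needs 335; the known cells sum to 253, so (5,2) = 82.
Using column 3: 7 + 37 + 97 + 127 + ? → (3,3) = 335 − 268 = 67.
Using main diagonal: 92 + 17 + 67 + 117 + ? → (5,5) = 335 − 293 = 42.
From row 5, 335 − (82 + 127 + 22 + 42) gives (5,1) = 62.
Anti-diagonal must total 335; the given cells sum to 263, so (1,5) = 72.
The remaining cell in row 1 is (1,4) = 335 − 283 = 52.
Using column 4: 52 + 57 + 117 + 22 + ? → (3,4) = 335 − 248 = 87.
Column 5 must total 335; the given cells sum to 233, so (2,5) = 102.
The remaining cell in row 2 is (2,1) = 335 − 213 = 122.
Row 3 must total 335; the given cells sum to 308, so (3,1) = 27.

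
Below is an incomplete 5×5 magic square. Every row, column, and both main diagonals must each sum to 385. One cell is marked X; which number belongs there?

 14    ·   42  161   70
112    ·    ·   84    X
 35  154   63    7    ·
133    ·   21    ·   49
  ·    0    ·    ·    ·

-7

Row 1: 14 + 42 + 161 + 70 + ? = 385, so (1,2) = 98.
The remaining cell in row 3 is (3,5) = 385 − 259 = 126.
Using column 1: 14 + 112 + 35 + 133 + ? → (5,1) = 385 − 294 = 91.
Using anti-diagonal: 70 + 84 + 63 + 91 + ? → (4,2) = 385 − 308 = 77.
Row 4: 133 + 77 + 21 + 49 + ? = 385, so (4,4) = 105.
Column 2 needs 385; the known cells sum to 329, so (2,2) = 56.
Column 4 needs 385; the known cells sum to 357, so (5,4) = 28.
Using main diagonal: 14 + 56 + 63 + 105 + ? → (5,5) = 385 − 238 = 147.
The remaining cell in row 5 is (5,3) = 385 − 266 = 119.
Using column 3: 42 + 63 + 21 + 119 + ? → (2,3) = 385 − 245 = 140.
Column 5 needs 385; the known cells sum to 392, so (2,5) = -7.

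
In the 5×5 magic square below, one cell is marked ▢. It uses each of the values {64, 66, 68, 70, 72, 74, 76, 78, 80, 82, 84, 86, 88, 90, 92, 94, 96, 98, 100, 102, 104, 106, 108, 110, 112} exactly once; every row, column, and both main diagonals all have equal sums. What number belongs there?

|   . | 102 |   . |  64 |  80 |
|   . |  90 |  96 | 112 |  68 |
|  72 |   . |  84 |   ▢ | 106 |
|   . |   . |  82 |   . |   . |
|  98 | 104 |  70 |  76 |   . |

The 25 entries sum to 2200, so each line sums to 2200/5 = 440.
From row 2, 440 − (90 + 96 + 112 + 68) gives (2,1) = 74.
Row 5 needs 440; the known cells sum to 348, so (5,5) = 92.
Column 3 must total 440; the given cells sum to 332, so (1,3) = 108.
Column 5 must total 440; the given cells sum to 346, so (4,5) = 94.
Anti-diagonal must total 440; the given cells sum to 374, so (4,2) = 66.
Row 1 needs 440; the known cells sum to 354, so (1,1) = 86.
The remaining cell in column 1 is (4,1) = 440 − 330 = 110.
Using column 2: 102 + 90 + 66 + 104 + ? → (3,2) = 440 − 362 = 78.
Main diagonal: 86 + 90 + 84 + 92 + ? = 440, so (4,4) = 88.
Row 3 must total 440; the given cells sum to 340, so (3,4) = 100.

100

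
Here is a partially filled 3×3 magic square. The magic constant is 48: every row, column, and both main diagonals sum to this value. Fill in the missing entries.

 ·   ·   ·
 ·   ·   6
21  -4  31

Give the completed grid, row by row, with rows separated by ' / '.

Column 3: 6 + 31 + ? = 48, so (1,3) = 11.
Anti-diagonal must total 48; the given cells sum to 32, so (2,2) = 16.
From row 2, 48 − (16 + 6) gives (2,1) = 26.
Column 1: 26 + 21 + ? = 48, so (1,1) = 1.
Column 2 must total 48; the given cells sum to 12, so (1,2) = 36.

1 36 11 / 26 16 6 / 21 -4 31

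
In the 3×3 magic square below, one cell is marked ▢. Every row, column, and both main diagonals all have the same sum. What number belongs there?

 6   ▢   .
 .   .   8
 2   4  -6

Row 3 is complete and sums to 0; that is the magic constant.
Using column 1: 6 + 2 + ? → (2,1) = 0 − 8 = -8.
From column 3, 0 − (8 + (-6)) gives (1,3) = -2.
Main diagonal: 6 + (-6) + ? = 0, so (2,2) = 0.
From row 1, 0 − (6 + (-2)) gives (1,2) = -4.

-4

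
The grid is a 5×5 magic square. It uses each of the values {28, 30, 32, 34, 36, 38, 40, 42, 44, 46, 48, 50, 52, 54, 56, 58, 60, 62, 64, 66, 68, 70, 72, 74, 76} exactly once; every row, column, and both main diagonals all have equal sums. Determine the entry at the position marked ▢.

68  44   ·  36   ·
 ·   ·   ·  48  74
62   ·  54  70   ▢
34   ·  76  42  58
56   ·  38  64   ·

46

The 25 entries sum to 1300, so each line sums to 1300/5 = 260.
The remaining cell in row 4 is (4,2) = 260 − 210 = 50.
Column 1: 68 + 62 + 34 + 56 + ? = 260, so (2,1) = 40.
Anti-diagonal: 48 + 54 + 50 + 56 + ? = 260, so (1,5) = 52.
From row 1, 260 − (68 + 44 + 36 + 52) gives (1,3) = 60.
From column 3, 260 − (60 + 54 + 76 + 38) gives (2,3) = 32.
Using row 2: 40 + 32 + 48 + 74 + ? → (2,2) = 260 − 194 = 66.
Using main diagonal: 68 + 66 + 54 + 42 + ? → (5,5) = 260 − 230 = 30.
Row 5: 56 + 38 + 64 + 30 + ? = 260, so (5,2) = 72.
Column 2: 44 + 66 + 50 + 72 + ? = 260, so (3,2) = 28.
Column 5: 52 + 74 + 58 + 30 + ? = 260, so (3,5) = 46.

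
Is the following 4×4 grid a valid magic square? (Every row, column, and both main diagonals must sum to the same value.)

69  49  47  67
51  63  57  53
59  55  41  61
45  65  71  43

Row 1: 69 + 49 + 47 + 67 = 232.
Row 2: 51 + 63 + 57 + 53 = 224.
Row 3: 59 + 55 + 41 + 61 = 216.
Row 4: 45 + 65 + 71 + 43 = 224.
Column 1: 69 + 51 + 59 + 45 = 224.
Column 2: 49 + 63 + 55 + 65 = 232.
Column 3: 47 + 57 + 41 + 71 = 216.
Column 4: 67 + 53 + 61 + 43 = 224.
Main diagonal: 69 + 63 + 41 + 43 = 216.
Anti-diagonal: 67 + 57 + 55 + 45 = 224.

No — main diagonal sums to 216 but column 2 sums to 232.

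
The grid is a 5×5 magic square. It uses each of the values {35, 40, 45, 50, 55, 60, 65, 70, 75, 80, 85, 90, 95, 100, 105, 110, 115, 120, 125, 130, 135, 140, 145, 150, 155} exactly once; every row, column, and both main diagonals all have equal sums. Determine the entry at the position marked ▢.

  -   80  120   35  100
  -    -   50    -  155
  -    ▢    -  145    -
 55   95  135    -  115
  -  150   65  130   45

The 25 entries sum to 2375, so each line sums to 2375/5 = 475.
Row 1 must total 475; the given cells sum to 335, so (1,1) = 140.
Row 4 needs 475; the known cells sum to 400, so (4,4) = 75.
Using row 5: 150 + 65 + 130 + 45 + ? → (5,1) = 475 − 390 = 85.
From column 3, 475 − (120 + 50 + 135 + 65) gives (3,3) = 105.
Column 4: 35 + 145 + 75 + 130 + ? = 475, so (2,4) = 90.
Column 5: 100 + 155 + 115 + 45 + ? = 475, so (3,5) = 60.
Using main diagonal: 140 + 105 + 75 + 45 + ? → (2,2) = 475 − 365 = 110.
The remaining cell in row 2 is (2,1) = 475 − 405 = 70.
The remaining cell in column 1 is (3,1) = 475 − 350 = 125.
Using column 2: 80 + 110 + 95 + 150 + ? → (3,2) = 475 − 435 = 40.

40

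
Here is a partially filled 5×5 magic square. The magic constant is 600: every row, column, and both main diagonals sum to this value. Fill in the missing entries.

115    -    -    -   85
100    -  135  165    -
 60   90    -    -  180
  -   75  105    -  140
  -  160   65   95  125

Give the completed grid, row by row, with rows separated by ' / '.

115 145 175 80 85 / 100 130 135 165 70 / 60 90 120 150 180 / 170 75 105 110 140 / 155 160 65 95 125

Row 5: 160 + 65 + 95 + 125 + ? = 600, so (5,1) = 155.
From column 1, 600 − (115 + 100 + 60 + 155) gives (4,1) = 170.
The remaining cell in column 5 is (2,5) = 600 − 530 = 70.
From anti-diagonal, 600 − (85 + 165 + 75 + 155) gives (3,3) = 120.
Row 2: 100 + 135 + 165 + 70 + ? = 600, so (2,2) = 130.
Row 3 needs 600; the known cells sum to 450, so (3,4) = 150.
Row 4 must total 600; the given cells sum to 490, so (4,4) = 110.
Column 2 needs 600; the known cells sum to 455, so (1,2) = 145.
From column 3, 600 − (135 + 120 + 105 + 65) gives (1,3) = 175.
Using column 4: 165 + 150 + 110 + 95 + ? → (1,4) = 600 − 520 = 80.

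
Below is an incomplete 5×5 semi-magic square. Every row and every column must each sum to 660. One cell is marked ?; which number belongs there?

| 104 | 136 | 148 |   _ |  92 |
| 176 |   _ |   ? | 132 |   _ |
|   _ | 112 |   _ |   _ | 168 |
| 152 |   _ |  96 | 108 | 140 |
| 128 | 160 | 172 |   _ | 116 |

Row 1 needs 660; the known cells sum to 480, so (1,4) = 180.
Row 4: 152 + 96 + 108 + 140 + ? = 660, so (4,2) = 164.
From row 5, 660 − (128 + 160 + 172 + 116) gives (5,4) = 84.
From column 1, 660 − (104 + 176 + 152 + 128) gives (3,1) = 100.
Column 2: 136 + 112 + 164 + 160 + ? = 660, so (2,2) = 88.
Column 4 must total 660; the given cells sum to 504, so (3,4) = 156.
Column 5 needs 660; the known cells sum to 516, so (2,5) = 144.
The remaining cell in row 2 is (2,3) = 660 − 540 = 120.

120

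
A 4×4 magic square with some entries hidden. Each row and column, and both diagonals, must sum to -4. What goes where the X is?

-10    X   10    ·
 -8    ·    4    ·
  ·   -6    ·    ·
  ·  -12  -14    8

12

Row 4: -12 + (-14) + 8 + ? = -4, so (4,1) = 14.
Column 1 needs -4; the known cells sum to -4, so (3,1) = 0.
Column 3 must total -4; the given cells sum to 0, so (3,3) = -4.
Using main diagonal: -10 + (-4) + 8 + ? → (2,2) = -4 − (-6) = 2.
Anti-diagonal: 4 + (-6) + 14 + ? = -4, so (1,4) = -16.
Row 1 must total -4; the given cells sum to -16, so (1,2) = 12.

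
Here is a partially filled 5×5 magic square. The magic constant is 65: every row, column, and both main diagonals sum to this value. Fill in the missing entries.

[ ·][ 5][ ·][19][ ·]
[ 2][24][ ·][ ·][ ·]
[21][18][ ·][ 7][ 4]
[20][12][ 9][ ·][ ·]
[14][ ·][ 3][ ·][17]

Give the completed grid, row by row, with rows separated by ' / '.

8 5 22 19 11 / 2 24 16 13 10 / 21 18 15 7 4 / 20 12 9 1 23 / 14 6 3 25 17

Using row 3: 21 + 18 + 7 + 4 + ? → (3,3) = 65 − 50 = 15.
The remaining cell in column 1 is (1,1) = 65 − 57 = 8.
Column 2 must total 65; the given cells sum to 59, so (5,2) = 6.
The remaining cell in main diagonal is (4,4) = 65 − 64 = 1.
Row 4 needs 65; the known cells sum to 42, so (4,5) = 23.
Row 5: 14 + 6 + 3 + 17 + ? = 65, so (5,4) = 25.
Column 4: 19 + 7 + 1 + 25 + ? = 65, so (2,4) = 13.
Anti-diagonal: 13 + 15 + 12 + 14 + ? = 65, so (1,5) = 11.
The remaining cell in row 1 is (1,3) = 65 − 43 = 22.
Column 3 must total 65; the given cells sum to 49, so (2,3) = 16.
From column 5, 65 − (11 + 4 + 23 + 17) gives (2,5) = 10.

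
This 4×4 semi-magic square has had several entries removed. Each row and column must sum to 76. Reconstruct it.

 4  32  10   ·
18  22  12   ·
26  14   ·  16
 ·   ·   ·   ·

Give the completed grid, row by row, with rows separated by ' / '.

4 32 10 30 / 18 22 12 24 / 26 14 20 16 / 28 8 34 6

Using row 1: 4 + 32 + 10 + ? → (1,4) = 76 − 46 = 30.
The remaining cell in row 2 is (2,4) = 76 − 52 = 24.
Row 3: 26 + 14 + 16 + ? = 76, so (3,3) = 20.
Using column 1: 4 + 18 + 26 + ? → (4,1) = 76 − 48 = 28.
Column 2 must total 76; the given cells sum to 68, so (4,2) = 8.
Using column 3: 10 + 12 + 20 + ? → (4,3) = 76 − 42 = 34.
Column 4 needs 76; the known cells sum to 70, so (4,4) = 6.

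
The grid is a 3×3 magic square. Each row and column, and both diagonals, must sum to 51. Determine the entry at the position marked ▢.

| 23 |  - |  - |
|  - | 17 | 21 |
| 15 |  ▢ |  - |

From row 2, 51 − (17 + 21) gives (2,1) = 13.
The remaining cell in main diagonal is (3,3) = 51 − 40 = 11.
The remaining cell in anti-diagonal is (1,3) = 51 − 32 = 19.
Row 1 must total 51; the given cells sum to 42, so (1,2) = 9.
Row 3 must total 51; the given cells sum to 26, so (3,2) = 25.

25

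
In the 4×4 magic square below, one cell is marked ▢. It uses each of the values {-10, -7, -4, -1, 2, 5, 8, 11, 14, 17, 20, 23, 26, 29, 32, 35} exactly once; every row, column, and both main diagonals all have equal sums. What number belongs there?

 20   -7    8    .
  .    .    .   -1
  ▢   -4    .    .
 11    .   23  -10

The 16 entries sum to 200, so each line sums to 200/4 = 50.
The remaining cell in row 1 is (1,4) = 50 − 21 = 29.
Using row 4: 11 + 23 + (-10) + ? → (4,2) = 50 − 24 = 26.
From column 2, 50 − (-7 + (-4) + 26) gives (2,2) = 35.
Column 4 must total 50; the given cells sum to 18, so (3,4) = 32.
Main diagonal must total 50; the given cells sum to 45, so (3,3) = 5.
Anti-diagonal: 29 + (-4) + 11 + ? = 50, so (2,3) = 14.
Using row 2: 35 + 14 + (-1) + ? → (2,1) = 50 − 48 = 2.
Using row 3: -4 + 5 + 32 + ? → (3,1) = 50 − 33 = 17.

17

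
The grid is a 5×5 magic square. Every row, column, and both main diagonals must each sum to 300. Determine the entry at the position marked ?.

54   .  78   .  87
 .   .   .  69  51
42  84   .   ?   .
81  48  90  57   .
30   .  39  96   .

From row 4, 300 − (81 + 48 + 90 + 57) gives (4,5) = 24.
Column 1: 54 + 42 + 81 + 30 + ? = 300, so (2,1) = 93.
From anti-diagonal, 300 − (87 + 69 + 48 + 30) gives (3,3) = 66.
Column 3 must total 300; the given cells sum to 273, so (2,3) = 27.
Using row 2: 93 + 27 + 69 + 51 + ? → (2,2) = 300 − 240 = 60.
Main diagonal needs 300; the known cells sum to 237, so (5,5) = 63.
Row 5: 30 + 39 + 96 + 63 + ? = 300, so (5,2) = 72.
Column 2 must total 300; the given cells sum to 264, so (1,2) = 36.
The remaining cell in column 5 is (3,5) = 300 − 225 = 75.
Using row 1: 54 + 36 + 78 + 87 + ? → (1,4) = 300 − 255 = 45.
Using row 3: 42 + 84 + 66 + 75 + ? → (3,4) = 300 − 267 = 33.

33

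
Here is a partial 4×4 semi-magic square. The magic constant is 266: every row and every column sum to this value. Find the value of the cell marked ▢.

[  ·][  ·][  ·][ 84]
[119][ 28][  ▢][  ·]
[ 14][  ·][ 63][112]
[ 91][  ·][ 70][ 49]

98

Using row 3: 14 + 63 + 112 + ? → (3,2) = 266 − 189 = 77.
Row 4: 91 + 70 + 49 + ? = 266, so (4,2) = 56.
Column 1 needs 266; the known cells sum to 224, so (1,1) = 42.
Using column 2: 28 + 77 + 56 + ? → (1,2) = 266 − 161 = 105.
The remaining cell in column 4 is (2,4) = 266 − 245 = 21.
Row 1 must total 266; the given cells sum to 231, so (1,3) = 35.
The remaining cell in row 2 is (2,3) = 266 − 168 = 98.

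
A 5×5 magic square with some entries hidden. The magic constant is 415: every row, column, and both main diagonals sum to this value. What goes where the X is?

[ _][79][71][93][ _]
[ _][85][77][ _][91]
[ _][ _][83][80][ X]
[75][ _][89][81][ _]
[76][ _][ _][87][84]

72

Using column 3: 71 + 77 + 83 + 89 + ? → (5,3) = 415 − 320 = 95.
From column 4, 415 − (93 + 80 + 81 + 87) gives (2,4) = 74.
From main diagonal, 415 − (85 + 83 + 81 + 84) gives (1,1) = 82.
The remaining cell in row 1 is (1,5) = 415 − 325 = 90.
Row 2 needs 415; the known cells sum to 327, so (2,1) = 88.
The remaining cell in row 5 is (5,2) = 415 − 342 = 73.
Column 1 needs 415; the known cells sum to 321, so (3,1) = 94.
Anti-diagonal needs 415; the known cells sum to 323, so (4,2) = 92.
Row 4: 75 + 92 + 89 + 81 + ? = 415, so (4,5) = 78.
From column 2, 415 − (79 + 85 + 92 + 73) gives (3,2) = 86.
Column 5: 90 + 91 + 78 + 84 + ? = 415, so (3,5) = 72.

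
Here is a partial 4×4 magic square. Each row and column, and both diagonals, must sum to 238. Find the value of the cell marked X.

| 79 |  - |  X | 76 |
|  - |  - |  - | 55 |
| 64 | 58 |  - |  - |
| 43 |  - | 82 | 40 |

Row 4 needs 238; the known cells sum to 165, so (4,2) = 73.
The remaining cell in column 1 is (2,1) = 238 − 186 = 52.
From column 4, 238 − (76 + 55 + 40) gives (3,4) = 67.
Anti-diagonal needs 238; the known cells sum to 177, so (2,3) = 61.
Row 2: 52 + 61 + 55 + ? = 238, so (2,2) = 70.
The remaining cell in row 3 is (3,3) = 238 − 189 = 49.
Column 2: 70 + 58 + 73 + ? = 238, so (1,2) = 37.
Column 3 needs 238; the known cells sum to 192, so (1,3) = 46.

46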